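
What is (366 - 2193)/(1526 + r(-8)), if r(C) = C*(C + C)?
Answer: -1827/1654 ≈ -1.1046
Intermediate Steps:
r(C) = 2*C**2 (r(C) = C*(2*C) = 2*C**2)
(366 - 2193)/(1526 + r(-8)) = (366 - 2193)/(1526 + 2*(-8)**2) = -1827/(1526 + 2*64) = -1827/(1526 + 128) = -1827/1654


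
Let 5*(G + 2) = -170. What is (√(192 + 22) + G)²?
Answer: (36 - √214)² ≈ 456.73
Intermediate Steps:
G = -36 (G = -2 + (⅕)*(-170) = -2 - 34 = -36)
(√(192 + 22) + G)² = (√(192 + 22) - 36)² = (√214 - 36)² = (-36 + √214)²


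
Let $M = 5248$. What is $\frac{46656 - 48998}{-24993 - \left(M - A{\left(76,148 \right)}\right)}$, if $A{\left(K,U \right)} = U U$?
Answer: $\frac{2342}{8337} \approx 0.28092$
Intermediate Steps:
$A{\left(K,U \right)} = U^{2}$
$\frac{46656 - 48998}{-24993 - \left(M - A{\left(76,148 \right)}\right)} = \frac{46656 - 48998}{-24993 + \left(148^{2} - 5248\right)} = - \frac{2342}{-24993 + \left(21904 - 5248\right)} = - \frac{2342}{-24993 + 16656} = - \frac{2342}{-8337} = \left(-2342\right) \left(- \frac{1}{8337}\right) = \frac{2342}{8337}$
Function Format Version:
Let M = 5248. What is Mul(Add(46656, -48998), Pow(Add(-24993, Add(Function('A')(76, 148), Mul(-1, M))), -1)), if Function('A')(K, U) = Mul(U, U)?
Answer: Rational(2342, 8337) ≈ 0.28092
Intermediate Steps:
Function('A')(K, U) = Pow(U, 2)
Mul(Add(46656, -48998), Pow(Add(-24993, Add(Function('A')(76, 148), Mul(-1, M))), -1)) = Mul(Add(46656, -48998), Pow(Add(-24993, Add(Pow(148, 2), Mul(-1, 5248))), -1)) = Mul(-2342, Pow(Add(-24993, Add(21904, -5248)), -1)) = Mul(-2342, Pow(Add(-24993, 16656), -1)) = Mul(-2342, Pow(-8337, -1)) = Mul(-2342, Rational(-1, 8337)) = Rational(2342, 8337)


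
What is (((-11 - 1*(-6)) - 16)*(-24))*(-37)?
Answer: -18648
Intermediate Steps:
(((-11 - 1*(-6)) - 16)*(-24))*(-37) = (((-11 + 6) - 16)*(-24))*(-37) = ((-5 - 16)*(-24))*(-37) = -21*(-24)*(-37) = 504*(-37) = -18648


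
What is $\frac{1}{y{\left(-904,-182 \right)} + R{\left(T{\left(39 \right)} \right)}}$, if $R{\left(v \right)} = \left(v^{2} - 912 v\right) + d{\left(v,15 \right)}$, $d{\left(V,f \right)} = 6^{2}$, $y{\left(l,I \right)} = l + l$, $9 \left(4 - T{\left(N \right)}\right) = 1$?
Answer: $- \frac{81}{429587} \approx -0.00018855$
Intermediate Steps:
$T{\left(N \right)} = \frac{35}{9}$ ($T{\left(N \right)} = 4 - \frac{1}{9} = \frac{35}{9}$)
$y{\left(l,I \right)} = 2 l$
$d{\left(V,f \right)} = 36$
$R{\left(v \right)} = 36 + v^{2} - 912 v$ ($R{\left(v \right)} = \left(v^{2} - 912 v\right) + 36 = 36 + v^{2} - 912 v$)
$\frac{1}{y{\left(-904,-182 \right)} + R{\left(T{\left(39 \right)} \right)}} = \frac{1}{2 \left(-904\right) + \left(36 + \left(\frac{35}{9}\right)^{2} - \frac{10640}{3}\right)} = \frac{1}{-1808 + \left(36 + \frac{1225}{81} - \frac{10640}{3}\right)} = \frac{1}{-1808 - \frac{283139}{81}} = \frac{1}{- \frac{429587}{81}} = - \frac{81}{429587}$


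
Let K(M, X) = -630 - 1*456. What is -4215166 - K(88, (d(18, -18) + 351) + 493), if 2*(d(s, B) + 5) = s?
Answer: -4214080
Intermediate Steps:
d(s, B) = -5 + s/2
K(M, X) = -1086 (K(M, X) = -630 - 456 = -1086)
-4215166 - K(88, (d(18, -18) + 351) + 493) = -4215166 - 1*(-1086) = -4215166 + 1086 = -4214080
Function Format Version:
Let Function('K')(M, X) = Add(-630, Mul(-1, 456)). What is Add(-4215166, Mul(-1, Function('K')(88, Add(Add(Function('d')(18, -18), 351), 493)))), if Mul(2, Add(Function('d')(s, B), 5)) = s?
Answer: -4214080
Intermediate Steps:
Function('d')(s, B) = Add(-5, Mul(Rational(1, 2), s))
Function('K')(M, X) = -1086 (Function('K')(M, X) = Add(-630, -456) = -1086)
Add(-4215166, Mul(-1, Function('K')(88, Add(Add(Function('d')(18, -18), 351), 493)))) = Add(-4215166, Mul(-1, -1086)) = Add(-4215166, 1086) = -4214080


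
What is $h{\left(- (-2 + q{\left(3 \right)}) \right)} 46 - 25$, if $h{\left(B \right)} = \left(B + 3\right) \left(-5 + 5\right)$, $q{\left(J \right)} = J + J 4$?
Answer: $-25$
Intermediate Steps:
$q{\left(J \right)} = 5 J$ ($q{\left(J \right)} = J + 4 J = 5 J$)
$h{\left(B \right)} = 0$ ($h{\left(B \right)} = \left(3 + B\right) 0 = 0$)
$h{\left(- (-2 + q{\left(3 \right)}) \right)} 46 - 25 = 0 \cdot 46 - 25 = 0 - 25 = -25$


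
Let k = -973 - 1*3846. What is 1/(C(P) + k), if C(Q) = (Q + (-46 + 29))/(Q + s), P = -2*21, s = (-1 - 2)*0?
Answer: -42/202339 ≈ -0.00020757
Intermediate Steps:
k = -4819 (k = -973 - 3846 = -4819)
s = 0 (s = -3*0 = 0)
P = -42
C(Q) = (-17 + Q)/Q (C(Q) = (Q + (-46 + 29))/(Q + 0) = (Q - 17)/Q = (-17 + Q)/Q)
1/(C(P) + k) = 1/((-17 - 42)/(-42) - 4819) = 1/(-1/42*(-59) - 4819) = 1/(59/42 - 4819) = 1/(-202339/42) = -42/202339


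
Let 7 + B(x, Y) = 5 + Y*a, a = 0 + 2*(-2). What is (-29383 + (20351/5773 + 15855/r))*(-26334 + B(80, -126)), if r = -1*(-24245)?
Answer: 21244481426689288/27993277 ≈ 7.5891e+8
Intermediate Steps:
a = -4 (a = 0 - 4 = -4)
r = 24245
B(x, Y) = -2 - 4*Y (B(x, Y) = -7 + (5 + Y*(-4)) = -7 + (5 - 4*Y) = -2 - 4*Y)
(-29383 + (20351/5773 + 15855/r))*(-26334 + B(80, -126)) = (-29383 + (20351/5773 + 15855/24245))*(-26334 + (-2 - 4*(-126))) = (-29383 + (20351*(1/5773) + 15855*(1/24245)))*(-26334 + (-2 + 504)) = (-29383 + (20351/5773 + 3171/4849))*(-26334 + 502) = (-29383 + 116988182/27993277)*(-25832) = -822409469909/27993277*(-25832) = 21244481426689288/27993277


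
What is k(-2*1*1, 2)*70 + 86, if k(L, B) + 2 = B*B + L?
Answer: 86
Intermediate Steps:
k(L, B) = -2 + L + B² (k(L, B) = -2 + (B*B + L) = -2 + (B² + L) = -2 + (L + B²) = -2 + L + B²)
k(-2*1*1, 2)*70 + 86 = (-2 - 2*1*1 + 2²)*70 + 86 = (-2 - 2*1 + 4)*70 + 86 = (-2 - 2 + 4)*70 + 86 = 0*70 + 86 = 0 + 86 = 86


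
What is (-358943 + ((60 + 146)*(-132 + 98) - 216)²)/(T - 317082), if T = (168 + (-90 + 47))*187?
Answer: -51769457/293707 ≈ -176.26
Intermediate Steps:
T = 23375 (T = (168 - 43)*187 = 125*187 = 23375)
(-358943 + ((60 + 146)*(-132 + 98) - 216)²)/(T - 317082) = (-358943 + ((60 + 146)*(-132 + 98) - 216)²)/(23375 - 317082) = (-358943 + (206*(-34) - 216)²)/(-293707) = (-358943 + (-7004 - 216)²)*(-1/293707) = (-358943 + (-7220)²)*(-1/293707) = (-358943 + 52128400)*(-1/293707) = 51769457*(-1/293707) = -51769457/293707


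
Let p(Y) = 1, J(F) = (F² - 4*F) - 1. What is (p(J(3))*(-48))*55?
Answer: -2640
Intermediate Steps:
J(F) = -1 + F² - 4*F
(p(J(3))*(-48))*55 = (1*(-48))*55 = -48*55 = -2640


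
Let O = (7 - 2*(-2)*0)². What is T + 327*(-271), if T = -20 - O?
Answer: -88686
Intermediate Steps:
O = 49 (O = (7 + 4*0)² = (7 + 0)² = 7² = 49)
T = -69 (T = -20 - 1*49 = -20 - 49 = -69)
T + 327*(-271) = -69 + 327*(-271) = -69 - 88617 = -88686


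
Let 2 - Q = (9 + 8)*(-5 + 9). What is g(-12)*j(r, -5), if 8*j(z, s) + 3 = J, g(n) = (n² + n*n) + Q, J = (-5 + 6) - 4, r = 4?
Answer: -333/2 ≈ -166.50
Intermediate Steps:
Q = -66 (Q = 2 - (9 + 8)*(-5 + 9) = 2 - 17*4 = 2 - 1*68 = 2 - 68 = -66)
J = -3 (J = 1 - 4 = -3)
g(n) = -66 + 2*n² (g(n) = (n² + n*n) - 66 = (n² + n²) - 66 = 2*n² - 66 = -66 + 2*n²)
j(z, s) = -¾ (j(z, s) = -3/8 + (⅛)*(-3) = -3/8 - 3/8 = -¾)
g(-12)*j(r, -5) = (-66 + 2*(-12)²)*(-¾) = (-66 + 2*144)*(-¾) = (-66 + 288)*(-¾) = 222*(-¾) = -333/2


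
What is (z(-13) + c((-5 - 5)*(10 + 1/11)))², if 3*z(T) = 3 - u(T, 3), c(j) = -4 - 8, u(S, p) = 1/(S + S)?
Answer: 734449/6084 ≈ 120.72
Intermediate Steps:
u(S, p) = 1/(2*S)
c(j) = -12
z(T) = 1 - 1/(6*T) (z(T) = (3 - 1/(2*T))/3 = 1 - 1/(6*T))
(z(-13) + c((-5 - 5)*(10 + 1/11)))² = ((-⅙ - 13)/(-13) - 12)² = (-1/13*(-79/6) - 12)² = (79/78 - 12)² = (-857/78)² = 734449/6084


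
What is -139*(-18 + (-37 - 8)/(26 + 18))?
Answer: 116343/44 ≈ 2644.2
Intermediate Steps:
-139*(-18 + (-37 - 8)/(26 + 18)) = -139*(-18 - 45/44) = -139*(-837/44) = 116343/44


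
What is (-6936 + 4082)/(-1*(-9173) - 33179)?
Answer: 1427/12003 ≈ 0.11889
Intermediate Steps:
(-6936 + 4082)/(-1*(-9173) - 33179) = -2854/(9173 - 33179) = -2854/(-24006) = -2854*(-1/24006) = 1427/12003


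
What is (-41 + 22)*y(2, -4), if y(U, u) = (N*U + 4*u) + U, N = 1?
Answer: 228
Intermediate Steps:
y(U, u) = 2*U + 4*u (y(U, u) = (1*U + 4*u) + U = (U + 4*u) + U = 2*U + 4*u)
(-41 + 22)*y(2, -4) = (-41 + 22)*(2*2 + 4*(-4)) = -19*(4 - 16) = -19*(-12) = 228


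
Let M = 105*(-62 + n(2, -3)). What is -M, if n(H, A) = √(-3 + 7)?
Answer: 6300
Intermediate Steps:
n(H, A) = 2 (n(H, A) = √4 = 2)
M = -6300 (M = 105*(-62 + 2) = 105*(-60) = -6300)
-M = -1*(-6300) = 6300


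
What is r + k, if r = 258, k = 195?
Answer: 453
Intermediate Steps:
r + k = 258 + 195 = 453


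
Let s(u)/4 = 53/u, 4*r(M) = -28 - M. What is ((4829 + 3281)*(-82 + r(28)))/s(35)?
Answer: -6812400/53 ≈ -1.2854e+5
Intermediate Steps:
r(M) = -7 - M/4 (r(M) = (-28 - M)/4 = -7 - M/4)
s(u) = 212/u (s(u) = 4*(53/u) = 212/u)
((4829 + 3281)*(-82 + r(28)))/s(35) = ((4829 + 3281)*(-82 + (-7 - ¼*28)))/((212/35)) = (8110*(-82 + (-7 - 7)))/((212*(1/35))) = (8110*(-82 - 14))/(212/35) = (8110*(-96))*(35/212) = -778560*35/212 = -6812400/53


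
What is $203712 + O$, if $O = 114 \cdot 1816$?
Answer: $410736$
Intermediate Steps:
$O = 207024$
$203712 + O = 203712 + 207024 = 410736$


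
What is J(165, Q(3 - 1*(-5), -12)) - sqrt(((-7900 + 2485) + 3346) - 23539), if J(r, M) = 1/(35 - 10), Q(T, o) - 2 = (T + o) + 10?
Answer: 1/25 - 2*I*sqrt(6402) ≈ 0.04 - 160.02*I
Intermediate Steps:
Q(T, o) = 12 + T + o (Q(T, o) = 2 + ((T + o) + 10) = 2 + (10 + T + o) = 12 + T + o)
J(r, M) = 1/25
J(165, Q(3 - 1*(-5), -12)) - sqrt(((-7900 + 2485) + 3346) - 23539) = 1/25 - sqrt(((-7900 + 2485) + 3346) - 23539) = 1/25 - sqrt((-5415 + 3346) - 23539) = 1/25 - sqrt(-2069 - 23539) = 1/25 - sqrt(-25608) = 1/25 - 2*I*sqrt(6402)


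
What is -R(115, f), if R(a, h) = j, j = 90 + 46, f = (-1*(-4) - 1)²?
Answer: -136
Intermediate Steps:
f = 9 (f = (4 - 1)² = 3² = 9)
j = 136
R(a, h) = 136
-R(115, f) = -1*136 = -136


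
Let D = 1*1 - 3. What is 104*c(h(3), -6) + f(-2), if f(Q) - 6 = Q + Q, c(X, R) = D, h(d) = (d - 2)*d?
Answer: -206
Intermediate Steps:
h(d) = d*(-2 + d) (h(d) = (-2 + d)*d = d*(-2 + d))
D = -2 (D = 1 - 3 = -2)
c(X, R) = -2
f(Q) = 6 + 2*Q (f(Q) = 6 + (Q + Q) = 6 + 2*Q)
104*c(h(3), -6) + f(-2) = 104*(-2) + (6 + 2*(-2)) = -208 + (6 - 4) = -208 + 2 = -206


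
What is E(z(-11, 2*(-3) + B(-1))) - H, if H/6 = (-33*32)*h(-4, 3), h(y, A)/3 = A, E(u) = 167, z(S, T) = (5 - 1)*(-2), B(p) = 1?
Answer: 57191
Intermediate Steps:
z(S, T) = -8 (z(S, T) = 4*(-2) = -8)
h(y, A) = 3*A
H = -57024 (H = 6*((-33*32)*(3*3)) = 6*(-1056*9) = 6*(-9504) = -57024)
E(z(-11, 2*(-3) + B(-1))) - H = 167 - 1*(-57024) = 167 + 57024 = 57191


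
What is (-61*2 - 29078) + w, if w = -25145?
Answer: -54345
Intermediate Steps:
(-61*2 - 29078) + w = (-61*2 - 29078) - 25145 = (-122 - 29078) - 25145 = -29200 - 25145 = -54345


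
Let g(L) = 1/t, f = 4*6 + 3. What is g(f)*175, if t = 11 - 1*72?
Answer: -175/61 ≈ -2.8689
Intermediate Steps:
f = 27 (f = 24 + 3 = 27)
t = -61 (t = 11 - 72 = -61)
g(L) = -1/61 (g(L) = 1/(-61) = -1/61)
g(f)*175 = -1/61*175 = -175/61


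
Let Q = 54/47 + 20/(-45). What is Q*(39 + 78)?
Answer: 3874/47 ≈ 82.426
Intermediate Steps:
Q = 298/423 (Q = 54*(1/47) + 20*(-1/45) = 54/47 - 4/9 = 298/423 ≈ 0.70449)
Q*(39 + 78) = 298*(39 + 78)/423 = (298/423)*117 = 3874/47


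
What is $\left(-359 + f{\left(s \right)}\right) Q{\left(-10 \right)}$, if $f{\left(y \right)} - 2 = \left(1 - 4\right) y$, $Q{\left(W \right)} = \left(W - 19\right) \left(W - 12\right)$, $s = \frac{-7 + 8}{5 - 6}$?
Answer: $-225852$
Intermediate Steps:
$s = -1$ ($s = 1 \frac{1}{-1} = 1 \left(-1\right) = -1$)
$Q{\left(W \right)} = \left(-19 + W\right) \left(-12 + W\right)$
$f{\left(y \right)} = 2 - 3 y$ ($f{\left(y \right)} = 2 + \left(1 - 4\right) y = 2 - 3 y$)
$\left(-359 + f{\left(s \right)}\right) Q{\left(-10 \right)} = \left(-359 + \left(2 - -3\right)\right) \left(228 + \left(-10\right)^{2} - -310\right) = \left(-359 + \left(2 + 3\right)\right) \left(228 + 100 + 310\right) = \left(-359 + 5\right) 638 = \left(-354\right) 638 = -225852$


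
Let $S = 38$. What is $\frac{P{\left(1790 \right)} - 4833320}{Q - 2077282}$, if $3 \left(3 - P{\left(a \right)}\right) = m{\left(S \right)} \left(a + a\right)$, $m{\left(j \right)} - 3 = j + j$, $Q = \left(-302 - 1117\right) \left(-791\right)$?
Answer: $\frac{14782771}{2864559} \approx 5.1606$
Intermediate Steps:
$Q = 1122429$ ($Q = \left(-1419\right) \left(-791\right) = 1122429$)
$m{\left(j \right)} = 3 + 2 j$ ($m{\left(j \right)} = 3 + \left(j + j\right) = 3 + 2 j$)
$P{\left(a \right)} = 3 - \frac{158 a}{3}$ ($P{\left(a \right)} = 3 - \frac{\left(3 + 2 \cdot 38\right) \left(a + a\right)}{3} = 3 - \frac{\left(3 + 76\right) 2 a}{3} = 3 - \frac{79 \cdot 2 a}{3} = 3 - \frac{158 a}{3}$)
$\frac{P{\left(1790 \right)} - 4833320}{Q - 2077282} = \frac{\left(3 - \frac{282820}{3}\right) - 4833320}{1122429 - 2077282} = \frac{\left(3 - \frac{282820}{3}\right) - 4833320}{-954853} = \left(- \frac{282811}{3} - 4833320\right) \left(- \frac{1}{954853}\right) = \left(- \frac{14782771}{3}\right) \left(- \frac{1}{954853}\right) = \frac{14782771}{2864559}$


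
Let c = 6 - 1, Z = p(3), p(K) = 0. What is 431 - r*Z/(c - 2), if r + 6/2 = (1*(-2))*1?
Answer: 431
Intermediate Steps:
Z = 0
c = 5
r = -5 (r = -3 + (1*(-2))*1 = -3 - 2*1 = -3 - 2 = -5)
431 - r*Z/(c - 2) = 431 - (-5*0)/(5 - 2) = 431 - 0/3 = 431 - 1*0 = 431 + 0 = 431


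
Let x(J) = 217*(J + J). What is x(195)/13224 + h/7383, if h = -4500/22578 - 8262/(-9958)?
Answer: 650379498624489/101624763630988 ≈ 6.3998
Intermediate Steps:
x(J) = 434*J (x(J) = 217*(2*J) = 434*J)
h = 11810703/18735977 (h = -4500*1/22578 - 8262*(-1/9958) = -750/3763 + 4131/4979 = 11810703/18735977 ≈ 0.63038)
x(195)/13224 + h/7383 = (434*195)/13224 + (11810703/18735977)/7383 = 84630*(1/13224) + (11810703/18735977)*(1/7383) = 14105/2204 + 3936901/46109239397 = 650379498624489/101624763630988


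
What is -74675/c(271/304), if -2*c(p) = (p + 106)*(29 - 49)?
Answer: -454024/6499 ≈ -69.861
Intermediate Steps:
c(p) = 1060 + 10*p (c(p) = -(p + 106)*(29 - 49)/2 = -(106 + p)*(-20)/2 = -(-2120 - 20*p)/2 = 1060 + 10*p)
-74675/c(271/304) = -74675/(1060 + 10*(271/304)) = -74675/(1060 + 1355/152) = -74675/162475/152 = -74675*152/162475 = -454024/6499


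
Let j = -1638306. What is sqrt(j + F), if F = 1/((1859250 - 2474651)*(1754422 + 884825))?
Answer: I*sqrt(4321867918302178743885973913001)/1624195243047 ≈ 1280.0*I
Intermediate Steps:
F = -1/1624195243047 (F = 1/(-615401*2639247) = 1/(-1624195243047) = -1/1624195243047 ≈ -6.1569e-13)
sqrt(j + F) = sqrt(-1638306 - 1/1624195243047) = sqrt(-2660928811855358383/1624195243047) = I*sqrt(4321867918302178743885973913001)/1624195243047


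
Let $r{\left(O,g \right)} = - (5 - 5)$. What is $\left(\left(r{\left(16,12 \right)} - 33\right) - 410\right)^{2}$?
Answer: $196249$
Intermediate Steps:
$r{\left(O,g \right)} = 0$ ($r{\left(O,g \right)} = \left(-1\right) 0 = 0$)
$\left(\left(r{\left(16,12 \right)} - 33\right) - 410\right)^{2} = \left(\left(0 - 33\right) - 410\right)^{2} = \left(-33 - 410\right)^{2} = \left(-443\right)^{2} = 196249$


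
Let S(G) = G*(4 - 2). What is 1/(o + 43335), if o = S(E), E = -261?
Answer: 1/42813 ≈ 2.3357e-5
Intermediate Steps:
S(G) = 2*G (S(G) = G*2 = 2*G)
o = -522 (o = 2*(-261) = -522)
1/(o + 43335) = 1/(-522 + 43335) = 1/42813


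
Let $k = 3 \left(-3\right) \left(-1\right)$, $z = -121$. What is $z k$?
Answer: $-1089$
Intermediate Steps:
$k = 9$ ($k = \left(-9\right) \left(-1\right) = 9$)
$z k = \left(-121\right) 9 = -1089$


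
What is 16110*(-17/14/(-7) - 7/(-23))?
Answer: 8675235/1127 ≈ 7697.6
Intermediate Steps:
16110*(-17/14/(-7) - 7/(-23)) = 16110*(-17*1/14*(-⅐) - 7*(-1/23)) = 16110*(-17/14*(-⅐) + 7/23) = 16110*(17/98 + 7/23) = 16110*(1077/2254) = 8675235/1127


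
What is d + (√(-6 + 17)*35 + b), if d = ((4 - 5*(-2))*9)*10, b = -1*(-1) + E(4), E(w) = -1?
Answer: 1260 + 35*√11 ≈ 1376.1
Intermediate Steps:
b = 0 (b = -1*(-1) - 1 = 1 - 1 = 0)
d = 1260 (d = ((4 + 10)*9)*10 = (14*9)*10 = 126*10 = 1260)
d + (√(-6 + 17)*35 + b) = 1260 + (√(-6 + 17)*35 + 0) = 1260 + (√11*35 + 0) = 1260 + (35*√11 + 0) = 1260 + 35*√11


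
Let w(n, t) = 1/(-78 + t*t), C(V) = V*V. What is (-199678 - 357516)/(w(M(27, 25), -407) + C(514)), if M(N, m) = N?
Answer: -92255167774/43743195917 ≈ -2.1090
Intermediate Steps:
C(V) = V**2
w(n, t) = 1/(-78 + t**2)
(-199678 - 357516)/(w(M(27, 25), -407) + C(514)) = (-199678 - 357516)/(1/(-78 + (-407)**2) + 514**2) = -557194/(1/(-78 + 165649) + 264196) = -557194/(1/165571 + 264196) = -557194/43743195917/165571 = -557194*165571/43743195917 = -92255167774/43743195917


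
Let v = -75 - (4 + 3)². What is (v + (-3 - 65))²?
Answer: 36864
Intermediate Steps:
v = -124 (v = -75 - 1*7² = -75 - 1*49 = -75 - 49 = -124)
(v + (-3 - 65))² = (-124 + (-3 - 65))² = (-124 - 68)² = (-192)² = 36864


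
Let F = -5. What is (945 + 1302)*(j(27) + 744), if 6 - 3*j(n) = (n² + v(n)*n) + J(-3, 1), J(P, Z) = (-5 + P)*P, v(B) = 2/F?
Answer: 5601771/5 ≈ 1.1204e+6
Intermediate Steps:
v(B) = -⅖ (v(B) = 2/(-5) = 2*(-⅕) = -⅖)
J(P, Z) = P*(-5 + P)
j(n) = -6 - n²/3 + 2*n/15 (j(n) = 2 - ((n² - 2*n/5) - 3*(-5 - 3))/3 = 2 - ((n² - 2*n/5) - 3*(-8))/3 = 2 - ((n² - 2*n/5) + 24)/3 = 2 - (24 + n² - 2*n/5)/3 = 2 + (-8 - n²/3 + 2*n/15) = -6 - n²/3 + 2*n/15)
(945 + 1302)*(j(27) + 744) = (945 + 1302)*((-6 - ⅓*27² + (2/15)*27) + 744) = 2247*((-6 - ⅓*729 + 18/5) + 744) = 2247*((-6 - 243 + 18/5) + 744) = 2247*(-1227/5 + 744) = 2247*(2493/5) = 5601771/5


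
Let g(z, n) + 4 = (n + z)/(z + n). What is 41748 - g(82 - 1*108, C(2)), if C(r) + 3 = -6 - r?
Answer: 41751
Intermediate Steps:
C(r) = -9 - r (C(r) = -3 + (-6 - r) = -9 - r)
g(z, n) = -3 (g(z, n) = -4 + (n + z)/(z + n) = -4 + (n + z)/(n + z) = -4 + 1 = -3)
41748 - g(82 - 1*108, C(2)) = 41748 - 1*(-3) = 41748 + 3 = 41751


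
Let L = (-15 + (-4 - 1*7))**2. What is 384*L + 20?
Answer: 259604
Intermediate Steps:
L = 676 (L = (-15 + (-4 - 7))**2 = (-15 - 11)**2 = (-26)**2 = 676)
384*L + 20 = 384*676 + 20 = 259584 + 20 = 259604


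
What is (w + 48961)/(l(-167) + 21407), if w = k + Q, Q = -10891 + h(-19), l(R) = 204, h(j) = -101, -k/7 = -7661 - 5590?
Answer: 130726/21611 ≈ 6.0490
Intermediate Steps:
k = 92757 (k = -7*(-7661 - 5590) = -7*(-13251) = 92757)
Q = -10992 (Q = -10891 - 101 = -10992)
w = 81765 (w = 92757 - 10992 = 81765)
(w + 48961)/(l(-167) + 21407) = (81765 + 48961)/(204 + 21407) = 130726/21611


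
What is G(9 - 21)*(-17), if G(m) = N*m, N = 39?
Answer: 7956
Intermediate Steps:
G(m) = 39*m
G(9 - 21)*(-17) = (39*(9 - 21))*(-17) = (39*(-12))*(-17) = -468*(-17) = 7956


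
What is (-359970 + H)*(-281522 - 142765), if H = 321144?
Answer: 16473367062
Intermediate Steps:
(-359970 + H)*(-281522 - 142765) = (-359970 + 321144)*(-281522 - 142765) = -38826*(-424287) = 16473367062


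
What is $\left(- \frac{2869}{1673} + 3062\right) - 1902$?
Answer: $\frac{1937811}{1673} \approx 1158.3$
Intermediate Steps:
$\left(- \frac{2869}{1673} + 3062\right) - 1902 = \frac{5119857}{1673} - 1902 = \frac{1937811}{1673}$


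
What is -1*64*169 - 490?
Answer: -11306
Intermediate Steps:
-1*64*169 - 490 = -64*169 - 490 = -10816 - 490 = -11306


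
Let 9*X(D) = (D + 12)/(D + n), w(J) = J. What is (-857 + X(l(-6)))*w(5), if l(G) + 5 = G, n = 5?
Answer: -231395/54 ≈ -4285.1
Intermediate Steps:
l(G) = -5 + G
X(D) = (12 + D)/(9*(5 + D)) (X(D) = ((D + 12)/(D + 5))/9 = ((12 + D)/(5 + D))/9 = (12 + D)/(9*(5 + D)))
(-857 + X(l(-6)))*w(5) = (-857 + (12 + (-5 - 6))/(9*(5 + (-5 - 6))))*5 = (-857 + (12 - 11)/(9*(5 - 11)))*5 = (-857 + (1/9)*1/(-6))*5 = (-857 + (1/9)*(-1/6)*1)*5 = (-857 - 1/54)*5 = -46279/54*5 = -231395/54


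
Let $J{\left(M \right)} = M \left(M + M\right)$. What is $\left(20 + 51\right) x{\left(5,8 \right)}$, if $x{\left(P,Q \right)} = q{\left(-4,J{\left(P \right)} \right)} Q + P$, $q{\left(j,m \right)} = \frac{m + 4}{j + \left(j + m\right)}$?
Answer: $\frac{7597}{7} \approx 1085.3$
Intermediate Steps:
$J{\left(M \right)} = 2 M^{2}$ ($J{\left(M \right)} = M 2 M = 2 M^{2}$)
$q{\left(j,m \right)} = \frac{4 + m}{m + 2 j}$
$x{\left(P,Q \right)} = P + \frac{Q \left(4 + 2 P^{2}\right)}{-8 + 2 P^{2}}$ ($x{\left(P,Q \right)} = \frac{4 + 2 P^{2}}{2 P^{2} + 2 \left(-4\right)} Q + P = \frac{4 + 2 P^{2}}{2 P^{2} - 8} Q + P = \frac{4 + 2 P^{2}}{-8 + 2 P^{2}} Q + P = \frac{Q \left(4 + 2 P^{2}\right)}{-8 + 2 P^{2}} + P = P + \frac{Q \left(4 + 2 P^{2}\right)}{-8 + 2 P^{2}}$)
$\left(20 + 51\right) x{\left(5,8 \right)} = \left(20 + 51\right) \frac{5 \left(-4 + 5^{2}\right) + 8 \left(2 + 5^{2}\right)}{-4 + 5^{2}} = 71 \frac{5 \left(-4 + 25\right) + 8 \left(2 + 25\right)}{-4 + 25} = 71 \frac{5 \cdot 21 + 8 \cdot 27}{21} = 71 \frac{105 + 216}{21} = 71 \cdot \frac{1}{21} \cdot 321 = 71 \cdot \frac{107}{7} = \frac{7597}{7}$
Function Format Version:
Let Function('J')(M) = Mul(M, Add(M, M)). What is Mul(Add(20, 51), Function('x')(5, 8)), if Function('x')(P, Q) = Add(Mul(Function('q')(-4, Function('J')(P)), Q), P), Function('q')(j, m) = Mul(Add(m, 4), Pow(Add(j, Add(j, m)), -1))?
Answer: Rational(7597, 7) ≈ 1085.3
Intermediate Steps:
Function('J')(M) = Mul(2, Pow(M, 2)) (Function('J')(M) = Mul(M, Mul(2, M)) = Mul(2, Pow(M, 2)))
Function('q')(j, m) = Mul(Pow(Add(m, Mul(2, j)), -1), Add(4, m)) (Function('q')(j, m) = Mul(Add(4, m), Pow(Add(m, Mul(2, j)), -1)) = Mul(Pow(Add(m, Mul(2, j)), -1), Add(4, m)))
Function('x')(P, Q) = Add(P, Mul(Q, Pow(Add(-8, Mul(2, Pow(P, 2))), -1), Add(4, Mul(2, Pow(P, 2))))) (Function('x')(P, Q) = Add(Mul(Mul(Pow(Add(Mul(2, Pow(P, 2)), Mul(2, -4)), -1), Add(4, Mul(2, Pow(P, 2)))), Q), P) = Add(Mul(Mul(Pow(Add(Mul(2, Pow(P, 2)), -8), -1), Add(4, Mul(2, Pow(P, 2)))), Q), P) = Add(Mul(Mul(Pow(Add(-8, Mul(2, Pow(P, 2))), -1), Add(4, Mul(2, Pow(P, 2)))), Q), P) = Add(Mul(Q, Pow(Add(-8, Mul(2, Pow(P, 2))), -1), Add(4, Mul(2, Pow(P, 2)))), P) = Add(P, Mul(Q, Pow(Add(-8, Mul(2, Pow(P, 2))), -1), Add(4, Mul(2, Pow(P, 2))))))
Mul(Add(20, 51), Function('x')(5, 8)) = Mul(Add(20, 51), Mul(Pow(Add(-4, Pow(5, 2)), -1), Add(Mul(5, Add(-4, Pow(5, 2))), Mul(8, Add(2, Pow(5, 2)))))) = Mul(71, Mul(Pow(Add(-4, 25), -1), Add(Mul(5, Add(-4, 25)), Mul(8, Add(2, 25))))) = Mul(71, Mul(Pow(21, -1), Add(Mul(5, 21), Mul(8, 27)))) = Mul(71, Mul(Rational(1, 21), Add(105, 216))) = Mul(71, Mul(Rational(1, 21), 321)) = Mul(71, Rational(107, 7)) = Rational(7597, 7)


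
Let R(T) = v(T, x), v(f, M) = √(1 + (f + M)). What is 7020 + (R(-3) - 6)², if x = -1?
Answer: 7053 - 12*I*√3 ≈ 7053.0 - 20.785*I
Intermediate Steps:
v(f, M) = √(1 + M + f) (v(f, M) = √(1 + (M + f)) = √(1 + M + f))
R(T) = √T (R(T) = √(1 - 1 + T) = √T)
7020 + (R(-3) - 6)² = 7020 + (√(-3) - 6)² = 7020 + (I*√3 - 6)² = 7020 + (-6 + I*√3)²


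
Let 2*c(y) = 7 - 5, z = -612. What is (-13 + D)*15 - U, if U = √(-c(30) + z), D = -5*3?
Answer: -420 - I*√613 ≈ -420.0 - 24.759*I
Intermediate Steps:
D = -15
c(y) = 1 (c(y) = (7 - 5)/2 = (½)*2 = 1)
U = I*√613 (U = √(-1*1 - 612) = √(-1 - 612) = √(-613) = I*√613 ≈ 24.759*I)
(-13 + D)*15 - U = (-13 - 15)*15 - I*√613 = -28*15 - I*√613 = -420 - I*√613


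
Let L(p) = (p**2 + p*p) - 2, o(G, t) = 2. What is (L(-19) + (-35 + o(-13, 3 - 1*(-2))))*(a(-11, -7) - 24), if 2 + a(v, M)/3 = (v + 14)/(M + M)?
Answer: -294723/14 ≈ -21052.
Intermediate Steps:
a(v, M) = -6 + 3*(14 + v)/(2*M) (a(v, M) = -6 + 3*((v + 14)/(M + M)) = -6 + 3*((14 + v)/((2*M))) = -6 + 3*((14 + v)*(1/(2*M))) = -6 + 3*((14 + v)/(2*M)) = -6 + 3*(14 + v)/(2*M))
L(p) = -2 + 2*p**2 (L(p) = (p**2 + p**2) - 2 = 2*p**2 - 2 = -2 + 2*p**2)
(L(-19) + (-35 + o(-13, 3 - 1*(-2))))*(a(-11, -7) - 24) = ((-2 + 2*(-19)**2) + (-35 + 2))*((3/2)*(14 - 11 - 4*(-7))/(-7) - 24) = ((-2 + 2*361) - 33)*((3/2)*(-1/7)*(14 - 11 + 28) - 24) = ((-2 + 722) - 33)*((3/2)*(-1/7)*31 - 24) = (720 - 33)*(-93/14 - 24) = 687*(-429/14) = -294723/14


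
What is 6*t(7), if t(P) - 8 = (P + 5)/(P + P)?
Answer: 372/7 ≈ 53.143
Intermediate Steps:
t(P) = 8 + (5 + P)/(2*P) (t(P) = 8 + (P + 5)/(P + P) = 8 + (5 + P)/((2*P)) = 8 + (5 + P)*(1/(2*P)) = 8 + (5 + P)/(2*P))
6*t(7) = 6*((½)*(5 + 17*7)/7) = 6*((½)*(⅐)*(5 + 119)) = 6*((½)*(⅐)*124) = 6*(62/7) = 372/7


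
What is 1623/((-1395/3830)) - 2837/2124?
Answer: -293487395/65844 ≈ -4457.3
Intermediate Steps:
1623/((-1395/3830)) - 2837/2124 = 1623/((-1395*1/3830)) - 2837*1/2124 = 1623/(-279/766) - 2837/2124 = 1623*(-766/279) - 2837/2124 = -414406/93 - 2837/2124 = -293487395/65844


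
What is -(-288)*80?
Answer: 23040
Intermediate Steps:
-(-288)*80 = -18*(-1280) = 23040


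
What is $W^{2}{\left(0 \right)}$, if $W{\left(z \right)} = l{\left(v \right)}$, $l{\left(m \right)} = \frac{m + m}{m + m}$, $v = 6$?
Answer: $1$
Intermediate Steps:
$l{\left(m \right)} = 1$ ($l{\left(m \right)} = \frac{2 m}{2 m} = 2 m \frac{1}{2 m} = 1$)
$W{\left(z \right)} = 1$
$W^{2}{\left(0 \right)} = 1^{2} = 1$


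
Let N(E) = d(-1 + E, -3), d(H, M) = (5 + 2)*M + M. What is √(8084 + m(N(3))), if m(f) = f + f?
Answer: 14*√41 ≈ 89.644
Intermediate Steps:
d(H, M) = 8*M (d(H, M) = 7*M + M = 8*M)
N(E) = -24 (N(E) = 8*(-3) = -24)
m(f) = 2*f
√(8084 + m(N(3))) = √(8084 + 2*(-24)) = √(8084 - 48) = √8036 = 14*√41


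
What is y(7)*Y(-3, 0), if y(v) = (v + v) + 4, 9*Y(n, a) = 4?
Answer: 8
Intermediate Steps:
Y(n, a) = 4/9 (Y(n, a) = (1/9)*4 = 4/9)
y(v) = 4 + 2*v (y(v) = 2*v + 4 = 4 + 2*v)
y(7)*Y(-3, 0) = (4 + 2*7)*(4/9) = (4 + 14)*(4/9) = 18*(4/9) = 8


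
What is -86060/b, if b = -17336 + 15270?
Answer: 43030/1033 ≈ 41.655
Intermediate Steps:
b = -2066
-86060/b = -86060/(-2066) = -86060*(-1/2066) = 43030/1033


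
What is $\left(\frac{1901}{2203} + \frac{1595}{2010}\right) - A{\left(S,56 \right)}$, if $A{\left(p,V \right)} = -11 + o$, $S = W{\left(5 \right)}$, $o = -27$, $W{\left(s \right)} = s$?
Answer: $\frac{35119987}{885606} \approx 39.656$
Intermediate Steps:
$S = 5$
$A{\left(p,V \right)} = -38$ ($A{\left(p,V \right)} = -11 - 27 = -38$)
$\left(\frac{1901}{2203} + \frac{1595}{2010}\right) - A{\left(S,56 \right)} = \left(\frac{1901}{2203} + \frac{1595}{2010}\right) - -38 = \left(1901 \cdot \frac{1}{2203} + 1595 \cdot \frac{1}{2010}\right) + 38 = \left(\frac{1901}{2203} + \frac{319}{402}\right) + 38 = \frac{1466959}{885606} + 38 = \frac{35119987}{885606}$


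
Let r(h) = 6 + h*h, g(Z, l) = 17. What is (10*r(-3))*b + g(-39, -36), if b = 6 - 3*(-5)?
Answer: 3167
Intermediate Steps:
r(h) = 6 + h²
b = 21 (b = 6 + 15 = 21)
(10*r(-3))*b + g(-39, -36) = (10*(6 + (-3)²))*21 + 17 = (10*(6 + 9))*21 + 17 = (10*15)*21 + 17 = 150*21 + 17 = 3150 + 17 = 3167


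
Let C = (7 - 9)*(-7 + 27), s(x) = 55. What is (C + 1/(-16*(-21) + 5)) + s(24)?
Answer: 5116/341 ≈ 15.003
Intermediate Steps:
C = -40 (C = -2*20 = -40)
(C + 1/(-16*(-21) + 5)) + s(24) = (-40 + 1/(-16*(-21) + 5)) + 55 = (-40 + 1/(336 + 5)) + 55 = (-40 + 1/341) + 55 = -13639/341 + 55 = 5116/341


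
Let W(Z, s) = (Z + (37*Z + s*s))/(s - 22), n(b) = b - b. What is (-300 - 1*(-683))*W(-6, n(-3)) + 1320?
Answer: 58182/11 ≈ 5289.3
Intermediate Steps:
n(b) = 0
W(Z, s) = (s² + 38*Z)/(-22 + s) (W(Z, s) = (Z + (37*Z + s²))/(-22 + s) = (Z + (s² + 37*Z))/(-22 + s) = (s² + 38*Z)/(-22 + s))
(-300 - 1*(-683))*W(-6, n(-3)) + 1320 = (-300 - 1*(-683))*((0² + 38*(-6))/(-22 + 0)) + 1320 = (-300 + 683)*((0 - 228)/(-22)) + 1320 = 383*(-1/22*(-228)) + 1320 = 383*(114/11) + 1320 = 43662/11 + 1320 = 58182/11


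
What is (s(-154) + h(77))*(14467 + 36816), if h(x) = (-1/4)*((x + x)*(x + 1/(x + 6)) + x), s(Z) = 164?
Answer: -48016837013/332 ≈ -1.4463e+8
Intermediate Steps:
h(x) = -x/4 - x*(x + 1/(6 + x))/2 (h(x) = (-1*¼)*((2*x)*(x + 1/(6 + x)) + x) = -(2*x*(x + 1/(6 + x)) + x)/4 = -(x + 2*x*(x + 1/(6 + x)))/4 = -x/4 - x*(x + 1/(6 + x))/2)
(s(-154) + h(77))*(14467 + 36816) = (164 - 1*77*(8 + 2*77² + 13*77)/(24 + 4*77))*(14467 + 36816) = (164 - 1*77*(8 + 2*5929 + 1001)/(24 + 308))*51283 = (164 - 1*77*(8 + 11858 + 1001)/332)*51283 = (164 - 1*77*1/332*12867)*51283 = (164 - 990759/332)*51283 = -936311/332*51283 = -48016837013/332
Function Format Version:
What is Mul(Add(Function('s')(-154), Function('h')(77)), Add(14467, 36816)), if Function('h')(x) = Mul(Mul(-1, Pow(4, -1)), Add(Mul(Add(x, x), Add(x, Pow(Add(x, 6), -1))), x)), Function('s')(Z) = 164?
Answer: Rational(-48016837013, 332) ≈ -1.4463e+8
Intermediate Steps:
Function('h')(x) = Add(Mul(Rational(-1, 4), x), Mul(Rational(-1, 2), x, Add(x, Pow(Add(6, x), -1)))) (Function('h')(x) = Mul(Mul(-1, Rational(1, 4)), Add(Mul(Mul(2, x), Add(x, Pow(Add(6, x), -1))), x)) = Mul(Rational(-1, 4), Add(Mul(2, x, Add(x, Pow(Add(6, x), -1))), x)) = Mul(Rational(-1, 4), Add(x, Mul(2, x, Add(x, Pow(Add(6, x), -1))))) = Add(Mul(Rational(-1, 4), x), Mul(Rational(-1, 2), x, Add(x, Pow(Add(6, x), -1)))))
Mul(Add(Function('s')(-154), Function('h')(77)), Add(14467, 36816)) = Mul(Add(164, Mul(-1, 77, Pow(Add(24, Mul(4, 77)), -1), Add(8, Mul(2, Pow(77, 2)), Mul(13, 77)))), Add(14467, 36816)) = Mul(Add(164, Mul(-1, 77, Pow(Add(24, 308), -1), Add(8, Mul(2, 5929), 1001))), 51283) = Mul(Add(164, Mul(-1, 77, Pow(332, -1), Add(8, 11858, 1001))), 51283) = Mul(Add(164, Mul(-1, 77, Rational(1, 332), 12867)), 51283) = Mul(Add(164, Rational(-990759, 332)), 51283) = Mul(Rational(-936311, 332), 51283) = Rational(-48016837013, 332)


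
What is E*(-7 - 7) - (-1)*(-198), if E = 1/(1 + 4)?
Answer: -1004/5 ≈ -200.80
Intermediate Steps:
E = 1/5 ≈ 0.20000
E*(-7 - 7) - (-1)*(-198) = (-7 - 7)/5 - (-1)*(-198) = (1/5)*(-14) - 1*198 = -14/5 - 198 = -1004/5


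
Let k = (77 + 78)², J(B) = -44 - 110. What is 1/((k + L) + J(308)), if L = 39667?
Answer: 1/63538 ≈ 1.5739e-5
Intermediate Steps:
J(B) = -154
k = 24025 (k = 155² = 24025)
1/((k + L) + J(308)) = 1/((24025 + 39667) - 154) = 1/(63692 - 154) = 1/63538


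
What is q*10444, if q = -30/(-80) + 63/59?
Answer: 1778091/118 ≈ 15069.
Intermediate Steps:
q = 681/472 (q = -30*(-1/80) + 63*(1/59) = 3/8 + 63/59 = 681/472 ≈ 1.4428)
q*10444 = (681/472)*10444 = 1778091/118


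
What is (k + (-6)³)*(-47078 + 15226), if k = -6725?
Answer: 221084732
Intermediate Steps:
(k + (-6)³)*(-47078 + 15226) = (-6725 + (-6)³)*(-47078 + 15226) = (-6725 - 216)*(-31852) = -6941*(-31852) = 221084732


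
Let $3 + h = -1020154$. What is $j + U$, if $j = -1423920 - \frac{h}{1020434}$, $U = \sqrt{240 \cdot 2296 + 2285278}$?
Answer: $- \frac{1453015361123}{1020434} + \sqrt{2836318} \approx -1.4222 \cdot 10^{6}$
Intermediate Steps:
$h = -1020157$ ($h = -3 - 1020154 = -1020157$)
$U = \sqrt{2836318}$ ($U = \sqrt{551040 + 2285278} = \sqrt{2836318} \approx 1684.1$)
$j = - \frac{1453015361123}{1020434}$ ($j = -1423920 - - \frac{1020157}{1020434} = -1423920 + \frac{1020157}{1020434} = - \frac{1453015361123}{1020434} \approx -1.4239 \cdot 10^{6}$)
$j + U = - \frac{1453015361123}{1020434} + \sqrt{2836318}$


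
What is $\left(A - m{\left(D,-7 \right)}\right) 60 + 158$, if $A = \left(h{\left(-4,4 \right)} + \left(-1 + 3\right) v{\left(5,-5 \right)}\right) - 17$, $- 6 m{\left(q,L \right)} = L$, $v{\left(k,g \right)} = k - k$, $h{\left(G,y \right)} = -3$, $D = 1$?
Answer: $-1112$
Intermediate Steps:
$v{\left(k,g \right)} = 0$
$m{\left(q,L \right)} = - \frac{L}{6}$
$A = -20$ ($A = \left(-3 + \left(-1 + 3\right) 0\right) - 17 = \left(-3 + 2 \cdot 0\right) - 17 = \left(-3 + 0\right) - 17 = -3 - 17 = -20$)
$\left(A - m{\left(D,-7 \right)}\right) 60 + 158 = \left(-20 - \left(- \frac{1}{6}\right) \left(-7\right)\right) 60 + 158 = \left(-20 - \frac{7}{6}\right) 60 + 158 = \left(- \frac{127}{6}\right) 60 + 158 = -1270 + 158 = -1112$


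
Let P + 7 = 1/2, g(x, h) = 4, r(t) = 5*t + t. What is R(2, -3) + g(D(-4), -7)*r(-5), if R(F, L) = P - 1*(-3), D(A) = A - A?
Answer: -247/2 ≈ -123.50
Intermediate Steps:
r(t) = 6*t
D(A) = 0
P = -13/2 (P = -7 + 1/2 = -7 + ½ = -13/2 ≈ -6.5000)
R(F, L) = -7/2 (R(F, L) = -13/2 - 1*(-3) = -13/2 + 3 = -7/2)
R(2, -3) + g(D(-4), -7)*r(-5) = -7/2 + 4*(6*(-5)) = -7/2 + 4*(-30) = -7/2 - 120 = -247/2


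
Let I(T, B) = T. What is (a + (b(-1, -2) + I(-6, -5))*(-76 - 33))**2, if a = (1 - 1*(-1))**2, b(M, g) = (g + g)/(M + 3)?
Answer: 767376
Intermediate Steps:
b(M, g) = 2*g/(3 + M) (b(M, g) = (2*g)/(3 + M) = 2*g/(3 + M))
a = 4 (a = (1 + 1)**2 = 2**2 = 4)
(a + (b(-1, -2) + I(-6, -5))*(-76 - 33))**2 = (4 + (2*(-2)/(3 - 1) - 6)*(-76 - 33))**2 = (4 + (2*(-2)/2 - 6)*(-109))**2 = (4 + (2*(-2)*(1/2) - 6)*(-109))**2 = (4 + (-2 - 6)*(-109))**2 = (4 - 8*(-109))**2 = (4 + 872)**2 = 876**2 = 767376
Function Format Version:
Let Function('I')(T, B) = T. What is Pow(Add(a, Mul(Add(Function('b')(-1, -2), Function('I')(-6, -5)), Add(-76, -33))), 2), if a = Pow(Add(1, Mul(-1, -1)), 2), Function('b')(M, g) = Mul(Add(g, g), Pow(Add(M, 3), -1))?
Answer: 767376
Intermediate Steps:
Function('b')(M, g) = Mul(2, g, Pow(Add(3, M), -1)) (Function('b')(M, g) = Mul(Mul(2, g), Pow(Add(3, M), -1)) = Mul(2, g, Pow(Add(3, M), -1)))
a = 4 (a = Pow(Add(1, 1), 2) = Pow(2, 2) = 4)
Pow(Add(a, Mul(Add(Function('b')(-1, -2), Function('I')(-6, -5)), Add(-76, -33))), 2) = Pow(Add(4, Mul(Add(Mul(2, -2, Pow(Add(3, -1), -1)), -6), Add(-76, -33))), 2) = Pow(Add(4, Mul(Add(Mul(2, -2, Pow(2, -1)), -6), -109)), 2) = Pow(Add(4, Mul(Add(Mul(2, -2, Rational(1, 2)), -6), -109)), 2) = Pow(Add(4, Mul(Add(-2, -6), -109)), 2) = Pow(Add(4, Mul(-8, -109)), 2) = Pow(Add(4, 872), 2) = Pow(876, 2) = 767376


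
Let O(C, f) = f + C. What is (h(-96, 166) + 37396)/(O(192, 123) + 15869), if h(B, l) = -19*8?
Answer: 9311/4046 ≈ 2.3013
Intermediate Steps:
h(B, l) = -152
O(C, f) = C + f
(h(-96, 166) + 37396)/(O(192, 123) + 15869) = (-152 + 37396)/((192 + 123) + 15869) = 37244/(315 + 15869) = 37244/16184 = 37244*(1/16184) = 9311/4046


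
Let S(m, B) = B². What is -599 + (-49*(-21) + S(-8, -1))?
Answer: 431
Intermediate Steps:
-599 + (-49*(-21) + S(-8, -1)) = -599 + (-49*(-21) + (-1)²) = -599 + (1029 + 1) = -599 + 1030 = 431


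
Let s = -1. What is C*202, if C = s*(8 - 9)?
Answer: 202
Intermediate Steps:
C = 1 (C = -(8 - 9) = -1*(-1) = 1)
C*202 = 1*202 = 202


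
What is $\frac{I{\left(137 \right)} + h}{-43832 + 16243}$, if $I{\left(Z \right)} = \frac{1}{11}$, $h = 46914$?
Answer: $- \frac{516055}{303479} \approx -1.7005$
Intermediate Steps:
$I{\left(Z \right)} = \frac{1}{11}$
$\frac{I{\left(137 \right)} + h}{-43832 + 16243} = \frac{\frac{1}{11} + 46914}{-43832 + 16243} = \frac{516055}{11 \left(-27589\right)} = \frac{516055}{11} \left(- \frac{1}{27589}\right) = - \frac{516055}{303479}$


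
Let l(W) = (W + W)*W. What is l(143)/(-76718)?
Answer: -20449/38359 ≈ -0.53310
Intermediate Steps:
l(W) = 2*W**2 (l(W) = (2*W)*W = 2*W**2)
l(143)/(-76718) = (2*143**2)/(-76718) = (2*20449)*(-1/76718) = 40898*(-1/76718) = -20449/38359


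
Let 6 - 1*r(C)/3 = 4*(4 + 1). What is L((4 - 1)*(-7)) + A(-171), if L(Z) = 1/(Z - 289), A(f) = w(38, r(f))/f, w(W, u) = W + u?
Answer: 1069/53010 ≈ 0.020166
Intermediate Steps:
r(C) = -42 (r(C) = 18 - 12*(4 + 1) = 18 - 12*5 = 18 - 3*20 = 18 - 60 = -42)
A(f) = -4/f (A(f) = (38 - 42)/f = -4/f)
L(Z) = 1/(-289 + Z)
L((4 - 1)*(-7)) + A(-171) = 1/(-289 + (4 - 1)*(-7)) - 4/(-171) = 1/(-289 + 3*(-7)) - 4*(-1/171) = 1/(-289 - 21) + 4/171 = 1/(-310) + 4/171 = -1/310 + 4/171 = 1069/53010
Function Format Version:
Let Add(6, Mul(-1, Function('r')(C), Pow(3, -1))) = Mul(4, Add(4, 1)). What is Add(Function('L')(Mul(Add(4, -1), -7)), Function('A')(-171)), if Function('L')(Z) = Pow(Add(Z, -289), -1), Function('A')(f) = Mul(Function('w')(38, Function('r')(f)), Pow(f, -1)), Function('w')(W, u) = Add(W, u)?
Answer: Rational(1069, 53010) ≈ 0.020166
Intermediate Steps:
Function('r')(C) = -42 (Function('r')(C) = Add(18, Mul(-3, Mul(4, Add(4, 1)))) = Add(18, Mul(-3, Mul(4, 5))) = Add(18, Mul(-3, 20)) = Add(18, -60) = -42)
Function('A')(f) = Mul(-4, Pow(f, -1)) (Function('A')(f) = Mul(Add(38, -42), Pow(f, -1)) = Mul(-4, Pow(f, -1)))
Function('L')(Z) = Pow(Add(-289, Z), -1)
Add(Function('L')(Mul(Add(4, -1), -7)), Function('A')(-171)) = Add(Pow(Add(-289, Mul(Add(4, -1), -7)), -1), Mul(-4, Pow(-171, -1))) = Add(Pow(Add(-289, Mul(3, -7)), -1), Mul(-4, Rational(-1, 171))) = Add(Pow(Add(-289, -21), -1), Rational(4, 171)) = Add(Pow(-310, -1), Rational(4, 171)) = Add(Rational(-1, 310), Rational(4, 171)) = Rational(1069, 53010)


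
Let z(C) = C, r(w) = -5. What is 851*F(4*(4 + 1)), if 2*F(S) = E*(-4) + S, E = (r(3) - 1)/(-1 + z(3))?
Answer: 13616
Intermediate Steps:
E = -3 (E = (-5 - 1)/(-1 + 3) = -6/2 = -6*½ = -3)
F(S) = 6 + S/2 (F(S) = (-3*(-4) + S)/2 = (12 + S)/2 = 6 + S/2)
851*F(4*(4 + 1)) = 851*(6 + (4*(4 + 1))/2) = 851*(6 + (4*5)/2) = 851*(6 + (½)*20) = 851*(6 + 10) = 851*16 = 13616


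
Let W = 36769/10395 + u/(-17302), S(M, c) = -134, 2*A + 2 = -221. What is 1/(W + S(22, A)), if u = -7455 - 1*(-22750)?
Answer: -179854290/23623289147 ≈ -0.0076134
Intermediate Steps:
A = -223/2 (A = -1 + (½)*(-221) = -1 - 221/2 = -223/2 ≈ -111.50)
u = 15295 (u = -7455 + 22750 = 15295)
W = 477185713/179854290 (W = 36769/10395 + 15295/(-17302) = 36769*(1/10395) + 15295*(-1/17302) = 36769/10395 - 15295/17302 = 477185713/179854290 ≈ 2.6532)
1/(W + S(22, A)) = 1/(477185713/179854290 - 134) = 1/(-23623289147/179854290) = -179854290/23623289147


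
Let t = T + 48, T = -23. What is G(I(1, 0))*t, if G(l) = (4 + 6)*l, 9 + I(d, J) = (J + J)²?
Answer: -2250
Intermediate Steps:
I(d, J) = -9 + 4*J² (I(d, J) = -9 + (J + J)² = -9 + (2*J)² = -9 + 4*J²)
t = 25 (t = -23 + 48 = 25)
G(l) = 10*l
G(I(1, 0))*t = (10*(-9 + 4*0²))*25 = (10*(-9 + 4*0))*25 = (10*(-9 + 0))*25 = (10*(-9))*25 = -90*25 = -2250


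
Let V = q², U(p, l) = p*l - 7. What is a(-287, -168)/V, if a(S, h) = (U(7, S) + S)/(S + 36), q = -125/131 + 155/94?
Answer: 349214474588/18370194275 ≈ 19.010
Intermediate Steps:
q = 8555/12314 (q = -125*1/131 + 155*(1/94) = -125/131 + 155/94 = 8555/12314 ≈ 0.69474)
U(p, l) = -7 + l*p (U(p, l) = l*p - 7 = -7 + l*p)
a(S, h) = (-7 + 8*S)/(36 + S) (a(S, h) = ((-7 + S*7) + S)/(S + 36) = ((-7 + 7*S) + S)/(36 + S) = (-7 + 8*S)/(36 + S))
V = 73188025/151634596 (V = (8555/12314)² = 73188025/151634596 ≈ 0.48266)
a(-287, -168)/V = ((-7 + 8*(-287))/(36 - 287))/(73188025/151634596) = ((-7 - 2296)/(-251))*(151634596/73188025) = -1/251*(-2303)*(151634596/73188025) = (2303/251)*(151634596/73188025) = 349214474588/18370194275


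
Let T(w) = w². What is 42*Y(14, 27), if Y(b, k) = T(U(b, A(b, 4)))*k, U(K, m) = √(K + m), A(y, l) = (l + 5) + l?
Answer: 30618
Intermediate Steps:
A(y, l) = 5 + 2*l (A(y, l) = (5 + l) + l = 5 + 2*l)
Y(b, k) = k*(13 + b) (Y(b, k) = (√(b + (5 + 2*4)))²*k = (√(b + (5 + 8)))²*k = (√(b + 13))²*k = (√(13 + b))²*k = (13 + b)*k = k*(13 + b))
42*Y(14, 27) = 42*(27*(13 + 14)) = 42*(27*27) = 42*729 = 30618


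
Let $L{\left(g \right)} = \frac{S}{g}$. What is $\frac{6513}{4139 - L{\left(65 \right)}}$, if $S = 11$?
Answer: $\frac{423345}{269024} \approx 1.5736$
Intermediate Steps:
$L{\left(g \right)} = \frac{11}{g}$
$\frac{6513}{4139 - L{\left(65 \right)}} = \frac{6513}{4139 - \frac{11}{65}} = \frac{6513}{\frac{269024}{65}} = 6513 \cdot \frac{65}{269024} = \frac{423345}{269024}$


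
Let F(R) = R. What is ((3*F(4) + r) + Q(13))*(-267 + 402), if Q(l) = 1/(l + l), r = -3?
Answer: 31725/26 ≈ 1220.2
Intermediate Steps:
Q(l) = 1/(2*l)
((3*F(4) + r) + Q(13))*(-267 + 402) = ((3*4 - 3) + (½)/13)*(-267 + 402) = ((12 - 3) + (½)*(1/13))*135 = (9 + 1/26)*135 = (235/26)*135 = 31725/26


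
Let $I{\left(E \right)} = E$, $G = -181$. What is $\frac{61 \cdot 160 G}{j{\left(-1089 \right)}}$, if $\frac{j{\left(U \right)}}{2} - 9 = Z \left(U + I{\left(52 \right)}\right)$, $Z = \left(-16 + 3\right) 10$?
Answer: $- \frac{883280}{134819} \approx -6.5516$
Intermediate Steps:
$Z = -130$ ($Z = \left(-13\right) 10 = -130$)
$j{\left(U \right)} = -13502 - 260 U$ ($j{\left(U \right)} = 18 + 2 \left(- 130 \left(U + 52\right)\right) = 18 + 2 \left(- 130 \left(52 + U\right)\right) = 18 + 2 \left(-6760 - 130 U\right) = 18 - \left(13520 + 260 U\right) = -13502 - 260 U$)
$\frac{61 \cdot 160 G}{j{\left(-1089 \right)}} = \frac{61 \cdot 160 \left(-181\right)}{-13502 - -283140} = \frac{9760 \left(-181\right)}{-13502 + 283140} = - \frac{1766560}{269638} = \left(-1766560\right) \frac{1}{269638} = - \frac{883280}{134819}$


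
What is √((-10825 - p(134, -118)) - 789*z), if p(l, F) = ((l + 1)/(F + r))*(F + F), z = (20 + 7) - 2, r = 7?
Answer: I*√42215890/37 ≈ 175.6*I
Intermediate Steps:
z = 25 (z = 27 - 2 = 25)
p(l, F) = 2*F*(1 + l)/(7 + F) (p(l, F) = ((l + 1)/(F + 7))*(F + F) = ((1 + l)/(7 + F))*(2*F) = 2*F*(1 + l)/(7 + F))
√((-10825 - p(134, -118)) - 789*z) = √((-10825 - 2*(-118)*(1 + 134)/(7 - 118)) - 789*25) = √((-10825 - 2*(-118)*135/(-111)) - 19725) = √((-10825 - 2*(-118)*(-1)*135/111) - 19725) = √((-10825 - 1*10620/37) - 19725) = √((-10825 - 10620/37) - 19725) = √(-411145/37 - 19725) = √(-1140970/37) = I*√42215890/37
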